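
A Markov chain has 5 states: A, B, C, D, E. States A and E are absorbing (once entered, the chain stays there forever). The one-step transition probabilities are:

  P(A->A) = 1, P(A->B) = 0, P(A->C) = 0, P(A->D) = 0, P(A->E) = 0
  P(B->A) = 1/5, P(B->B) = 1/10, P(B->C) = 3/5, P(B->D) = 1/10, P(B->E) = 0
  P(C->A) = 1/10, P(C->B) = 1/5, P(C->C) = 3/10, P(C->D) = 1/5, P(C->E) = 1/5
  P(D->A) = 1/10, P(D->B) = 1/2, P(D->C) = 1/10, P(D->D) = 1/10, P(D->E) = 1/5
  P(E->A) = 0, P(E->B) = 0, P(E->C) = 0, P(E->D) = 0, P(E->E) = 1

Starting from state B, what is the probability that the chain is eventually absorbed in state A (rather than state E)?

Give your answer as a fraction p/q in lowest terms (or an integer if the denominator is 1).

Answer: 49/86

Derivation:
Let a_i = P(absorbed in A | start in state i).
Boundary conditions: a_A = 1, a_E = 0.
For each transient state i, a_i = sum_j P(i->j) * a_j:
  a_B = 1/5*a_A + 1/10*a_B + 3/5*a_C + 1/10*a_D + 0*a_E
  a_C = 1/10*a_A + 1/5*a_B + 3/10*a_C + 1/5*a_D + 1/5*a_E
  a_D = 1/10*a_A + 1/2*a_B + 1/10*a_C + 1/10*a_D + 1/5*a_E

Substituting a_A = 1 and a_E = 0, rearrange to (I - Q) a = r where r[i] = P(i -> A):
  [9/10, -3/5, -1/10] . (a_B, a_C, a_D) = 1/5
  [-1/5, 7/10, -1/5] . (a_B, a_C, a_D) = 1/10
  [-1/2, -1/10, 9/10] . (a_B, a_C, a_D) = 1/10

Solving yields:
  a_B = 49/86
  a_C = 19/43
  a_D = 41/86

Starting state is B, so the absorption probability is a_B = 49/86.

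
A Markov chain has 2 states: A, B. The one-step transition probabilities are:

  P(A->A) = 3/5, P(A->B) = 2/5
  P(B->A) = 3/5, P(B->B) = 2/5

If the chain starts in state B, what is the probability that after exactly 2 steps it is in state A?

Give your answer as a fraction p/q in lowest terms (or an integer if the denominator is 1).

Computing P^2 by repeated multiplication:
P^1 =
  A: [3/5, 2/5]
  B: [3/5, 2/5]
P^2 =
  A: [3/5, 2/5]
  B: [3/5, 2/5]

(P^2)[B -> A] = 3/5

Answer: 3/5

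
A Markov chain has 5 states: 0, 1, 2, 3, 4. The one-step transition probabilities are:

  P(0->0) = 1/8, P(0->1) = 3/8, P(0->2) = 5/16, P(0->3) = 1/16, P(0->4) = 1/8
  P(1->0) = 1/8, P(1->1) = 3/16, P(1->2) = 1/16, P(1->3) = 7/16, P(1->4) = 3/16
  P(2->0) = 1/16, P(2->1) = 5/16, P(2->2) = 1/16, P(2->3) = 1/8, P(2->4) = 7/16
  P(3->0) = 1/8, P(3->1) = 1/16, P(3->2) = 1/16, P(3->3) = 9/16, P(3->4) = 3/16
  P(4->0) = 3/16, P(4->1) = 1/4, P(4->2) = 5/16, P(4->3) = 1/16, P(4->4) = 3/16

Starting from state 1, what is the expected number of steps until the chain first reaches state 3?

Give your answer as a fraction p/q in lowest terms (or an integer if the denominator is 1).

Let h_i = expected steps to first reach 3 from state i.
Boundary: h_3 = 0.
First-step equations for the other states:
  h_0 = 1 + 1/8*h_0 + 3/8*h_1 + 5/16*h_2 + 1/16*h_3 + 1/8*h_4
  h_1 = 1 + 1/8*h_0 + 3/16*h_1 + 1/16*h_2 + 7/16*h_3 + 3/16*h_4
  h_2 = 1 + 1/16*h_0 + 5/16*h_1 + 1/16*h_2 + 1/8*h_3 + 7/16*h_4
  h_4 = 1 + 3/16*h_0 + 1/4*h_1 + 5/16*h_2 + 1/16*h_3 + 3/16*h_4

Substituting h_3 = 0 and rearranging gives the linear system (I - Q) h = 1:
  [7/8, -3/8, -5/16, -1/8] . (h_0, h_1, h_2, h_4) = 1
  [-1/8, 13/16, -1/16, -3/16] . (h_0, h_1, h_2, h_4) = 1
  [-1/16, -5/16, 15/16, -7/16] . (h_0, h_1, h_2, h_4) = 1
  [-3/16, -1/4, -5/16, 13/16] . (h_0, h_1, h_2, h_4) = 1

Solving yields:
  h_0 = 90240/16301
  h_1 = 62400/16301
  h_2 = 88048/16301
  h_4 = 93952/16301

Starting state is 1, so the expected hitting time is h_1 = 62400/16301.

Answer: 62400/16301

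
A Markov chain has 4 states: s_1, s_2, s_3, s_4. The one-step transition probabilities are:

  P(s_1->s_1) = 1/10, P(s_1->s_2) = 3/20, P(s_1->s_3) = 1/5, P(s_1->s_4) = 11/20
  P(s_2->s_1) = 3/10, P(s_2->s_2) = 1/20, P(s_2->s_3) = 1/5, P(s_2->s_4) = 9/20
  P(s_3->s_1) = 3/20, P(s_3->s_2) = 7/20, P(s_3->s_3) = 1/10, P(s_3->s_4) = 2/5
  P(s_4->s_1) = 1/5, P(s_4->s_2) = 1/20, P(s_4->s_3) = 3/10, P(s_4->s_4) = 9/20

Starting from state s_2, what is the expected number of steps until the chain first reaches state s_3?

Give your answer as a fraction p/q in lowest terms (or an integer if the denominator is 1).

Let h_i = expected steps to first reach s_3 from state i.
Boundary: h_s_3 = 0.
First-step equations for the other states:
  h_s_1 = 1 + 1/10*h_s_1 + 3/20*h_s_2 + 1/5*h_s_3 + 11/20*h_s_4
  h_s_2 = 1 + 3/10*h_s_1 + 1/20*h_s_2 + 1/5*h_s_3 + 9/20*h_s_4
  h_s_4 = 1 + 1/5*h_s_1 + 1/20*h_s_2 + 3/10*h_s_3 + 9/20*h_s_4

Substituting h_s_3 = 0 and rearranging gives the linear system (I - Q) h = 1:
  [9/10, -3/20, -11/20] . (h_s_1, h_s_2, h_s_4) = 1
  [-3/10, 19/20, -9/20] . (h_s_1, h_s_2, h_s_4) = 1
  [-1/5, -1/20, 11/20] . (h_s_1, h_s_2, h_s_4) = 1

Solving yields:
  h_s_1 = 1200/299
  h_s_2 = 1210/299
  h_s_4 = 1090/299

Starting state is s_2, so the expected hitting time is h_s_2 = 1210/299.

Answer: 1210/299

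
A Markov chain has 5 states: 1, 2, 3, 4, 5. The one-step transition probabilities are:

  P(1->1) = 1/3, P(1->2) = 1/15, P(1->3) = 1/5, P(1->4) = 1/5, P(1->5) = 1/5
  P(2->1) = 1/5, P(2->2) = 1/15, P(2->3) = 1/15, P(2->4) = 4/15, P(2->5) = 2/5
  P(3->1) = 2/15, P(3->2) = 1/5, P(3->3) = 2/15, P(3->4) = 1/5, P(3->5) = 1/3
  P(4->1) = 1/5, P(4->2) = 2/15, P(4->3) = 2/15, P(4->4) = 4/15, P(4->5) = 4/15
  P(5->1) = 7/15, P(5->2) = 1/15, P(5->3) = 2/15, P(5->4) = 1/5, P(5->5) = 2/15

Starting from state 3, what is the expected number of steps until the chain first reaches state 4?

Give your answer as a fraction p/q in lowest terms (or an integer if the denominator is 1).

Let h_i = expected steps to first reach 4 from state i.
Boundary: h_4 = 0.
First-step equations for the other states:
  h_1 = 1 + 1/3*h_1 + 1/15*h_2 + 1/5*h_3 + 1/5*h_4 + 1/5*h_5
  h_2 = 1 + 1/5*h_1 + 1/15*h_2 + 1/15*h_3 + 4/15*h_4 + 2/5*h_5
  h_3 = 1 + 2/15*h_1 + 1/5*h_2 + 2/15*h_3 + 1/5*h_4 + 1/3*h_5
  h_5 = 1 + 7/15*h_1 + 1/15*h_2 + 2/15*h_3 + 1/5*h_4 + 2/15*h_5

Substituting h_4 = 0 and rearranging gives the linear system (I - Q) h = 1:
  [2/3, -1/15, -1/5, -1/5] . (h_1, h_2, h_3, h_5) = 1
  [-1/5, 14/15, -1/15, -2/5] . (h_1, h_2, h_3, h_5) = 1
  [-2/15, -1/5, 13/15, -1/3] . (h_1, h_2, h_3, h_5) = 1
  [-7/15, -1/15, -2/15, 13/15] . (h_1, h_2, h_3, h_5) = 1

Solving yields:
  h_1 = 4925/1014
  h_2 = 9205/2028
  h_3 = 4885/1014
  h_5 = 3285/676

Starting state is 3, so the expected hitting time is h_3 = 4885/1014.

Answer: 4885/1014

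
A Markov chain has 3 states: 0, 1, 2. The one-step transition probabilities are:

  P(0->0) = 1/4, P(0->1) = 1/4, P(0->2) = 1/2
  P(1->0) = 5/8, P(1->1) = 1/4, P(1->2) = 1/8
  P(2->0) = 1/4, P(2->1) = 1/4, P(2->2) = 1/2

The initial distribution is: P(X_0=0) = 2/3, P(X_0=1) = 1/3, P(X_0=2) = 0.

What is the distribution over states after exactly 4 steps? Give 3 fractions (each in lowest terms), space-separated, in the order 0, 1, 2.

Propagating the distribution step by step (d_{t+1} = d_t * P):
d_0 = (0=2/3, 1=1/3, 2=0)
  d_1[0] = 2/3*1/4 + 1/3*5/8 + 0*1/4 = 3/8
  d_1[1] = 2/3*1/4 + 1/3*1/4 + 0*1/4 = 1/4
  d_1[2] = 2/3*1/2 + 1/3*1/8 + 0*1/2 = 3/8
d_1 = (0=3/8, 1=1/4, 2=3/8)
  d_2[0] = 3/8*1/4 + 1/4*5/8 + 3/8*1/4 = 11/32
  d_2[1] = 3/8*1/4 + 1/4*1/4 + 3/8*1/4 = 1/4
  d_2[2] = 3/8*1/2 + 1/4*1/8 + 3/8*1/2 = 13/32
d_2 = (0=11/32, 1=1/4, 2=13/32)
  d_3[0] = 11/32*1/4 + 1/4*5/8 + 13/32*1/4 = 11/32
  d_3[1] = 11/32*1/4 + 1/4*1/4 + 13/32*1/4 = 1/4
  d_3[2] = 11/32*1/2 + 1/4*1/8 + 13/32*1/2 = 13/32
d_3 = (0=11/32, 1=1/4, 2=13/32)
  d_4[0] = 11/32*1/4 + 1/4*5/8 + 13/32*1/4 = 11/32
  d_4[1] = 11/32*1/4 + 1/4*1/4 + 13/32*1/4 = 1/4
  d_4[2] = 11/32*1/2 + 1/4*1/8 + 13/32*1/2 = 13/32
d_4 = (0=11/32, 1=1/4, 2=13/32)

Answer: 11/32 1/4 13/32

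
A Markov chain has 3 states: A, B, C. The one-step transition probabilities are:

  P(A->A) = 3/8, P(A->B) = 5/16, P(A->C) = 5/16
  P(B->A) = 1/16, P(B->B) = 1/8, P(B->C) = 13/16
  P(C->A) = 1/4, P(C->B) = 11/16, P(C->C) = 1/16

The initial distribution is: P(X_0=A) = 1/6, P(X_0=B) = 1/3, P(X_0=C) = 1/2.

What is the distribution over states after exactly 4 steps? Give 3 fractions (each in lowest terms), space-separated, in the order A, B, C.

Propagating the distribution step by step (d_{t+1} = d_t * P):
d_0 = (A=1/6, B=1/3, C=1/2)
  d_1[A] = 1/6*3/8 + 1/3*1/16 + 1/2*1/4 = 5/24
  d_1[B] = 1/6*5/16 + 1/3*1/8 + 1/2*11/16 = 7/16
  d_1[C] = 1/6*5/16 + 1/3*13/16 + 1/2*1/16 = 17/48
d_1 = (A=5/24, B=7/16, C=17/48)
  d_2[A] = 5/24*3/8 + 7/16*1/16 + 17/48*1/4 = 149/768
  d_2[B] = 5/24*5/16 + 7/16*1/8 + 17/48*11/16 = 93/256
  d_2[C] = 5/24*5/16 + 7/16*13/16 + 17/48*1/16 = 85/192
d_2 = (A=149/768, B=93/256, C=85/192)
  d_3[A] = 149/768*3/8 + 93/256*1/16 + 85/192*1/4 = 2533/12288
  d_3[B] = 149/768*5/16 + 93/256*1/8 + 85/192*11/16 = 1681/4096
  d_3[C] = 149/768*5/16 + 93/256*13/16 + 85/192*1/16 = 589/1536
d_3 = (A=2533/12288, B=1681/4096, C=589/1536)
  d_4[A] = 2533/12288*3/8 + 1681/4096*1/16 + 589/1536*1/4 = 39089/196608
  d_4[B] = 2533/12288*5/16 + 1681/4096*1/8 + 589/1536*11/16 = 24861/65536
  d_4[C] = 2533/12288*5/16 + 1681/4096*13/16 + 589/1536*1/16 = 10367/24576
d_4 = (A=39089/196608, B=24861/65536, C=10367/24576)

Answer: 39089/196608 24861/65536 10367/24576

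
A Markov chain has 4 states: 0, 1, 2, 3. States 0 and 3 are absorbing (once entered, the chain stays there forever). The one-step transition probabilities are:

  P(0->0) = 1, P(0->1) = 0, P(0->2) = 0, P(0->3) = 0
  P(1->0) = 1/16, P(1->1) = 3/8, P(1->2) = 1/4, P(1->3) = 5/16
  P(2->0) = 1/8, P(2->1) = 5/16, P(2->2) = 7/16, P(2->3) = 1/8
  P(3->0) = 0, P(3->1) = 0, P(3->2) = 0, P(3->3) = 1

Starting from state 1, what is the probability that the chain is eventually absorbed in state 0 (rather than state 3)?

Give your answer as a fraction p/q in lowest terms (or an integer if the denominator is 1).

Let a_i = P(absorbed in 0 | start in state i).
Boundary conditions: a_0 = 1, a_3 = 0.
For each transient state i, a_i = sum_j P(i->j) * a_j:
  a_1 = 1/16*a_0 + 3/8*a_1 + 1/4*a_2 + 5/16*a_3
  a_2 = 1/8*a_0 + 5/16*a_1 + 7/16*a_2 + 1/8*a_3

Substituting a_0 = 1 and a_3 = 0, rearrange to (I - Q) a = r where r[i] = P(i -> 0):
  [5/8, -1/4] . (a_1, a_2) = 1/16
  [-5/16, 9/16] . (a_1, a_2) = 1/8

Solving yields:
  a_1 = 17/70
  a_2 = 5/14

Starting state is 1, so the absorption probability is a_1 = 17/70.

Answer: 17/70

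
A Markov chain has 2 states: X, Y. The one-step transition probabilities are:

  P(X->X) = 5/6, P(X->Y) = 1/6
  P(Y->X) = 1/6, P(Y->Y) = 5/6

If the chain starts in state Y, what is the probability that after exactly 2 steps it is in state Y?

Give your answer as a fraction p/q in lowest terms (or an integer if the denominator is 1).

Computing P^2 by repeated multiplication:
P^1 =
  X: [5/6, 1/6]
  Y: [1/6, 5/6]
P^2 =
  X: [13/18, 5/18]
  Y: [5/18, 13/18]

(P^2)[Y -> Y] = 13/18

Answer: 13/18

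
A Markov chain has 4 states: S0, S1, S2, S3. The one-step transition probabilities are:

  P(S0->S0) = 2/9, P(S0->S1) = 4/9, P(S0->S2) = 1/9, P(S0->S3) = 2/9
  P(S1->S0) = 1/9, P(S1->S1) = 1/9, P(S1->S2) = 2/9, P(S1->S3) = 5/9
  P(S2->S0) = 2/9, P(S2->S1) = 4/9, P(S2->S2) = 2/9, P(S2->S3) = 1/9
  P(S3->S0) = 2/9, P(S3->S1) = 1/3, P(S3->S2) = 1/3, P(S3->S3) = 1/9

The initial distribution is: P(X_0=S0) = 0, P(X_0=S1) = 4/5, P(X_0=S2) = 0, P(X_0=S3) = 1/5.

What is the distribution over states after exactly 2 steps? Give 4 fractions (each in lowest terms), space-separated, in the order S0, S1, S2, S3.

Propagating the distribution step by step (d_{t+1} = d_t * P):
d_0 = (S0=0, S1=4/5, S2=0, S3=1/5)
  d_1[S0] = 0*2/9 + 4/5*1/9 + 0*2/9 + 1/5*2/9 = 2/15
  d_1[S1] = 0*4/9 + 4/5*1/9 + 0*4/9 + 1/5*1/3 = 7/45
  d_1[S2] = 0*1/9 + 4/5*2/9 + 0*2/9 + 1/5*1/3 = 11/45
  d_1[S3] = 0*2/9 + 4/5*5/9 + 0*1/9 + 1/5*1/9 = 7/15
d_1 = (S0=2/15, S1=7/45, S2=11/45, S3=7/15)
  d_2[S0] = 2/15*2/9 + 7/45*1/9 + 11/45*2/9 + 7/15*2/9 = 83/405
  d_2[S1] = 2/15*4/9 + 7/45*1/9 + 11/45*4/9 + 7/15*1/3 = 46/135
  d_2[S2] = 2/15*1/9 + 7/45*2/9 + 11/45*2/9 + 7/15*1/3 = 7/27
  d_2[S3] = 2/15*2/9 + 7/45*5/9 + 11/45*1/9 + 7/15*1/9 = 79/405
d_2 = (S0=83/405, S1=46/135, S2=7/27, S3=79/405)

Answer: 83/405 46/135 7/27 79/405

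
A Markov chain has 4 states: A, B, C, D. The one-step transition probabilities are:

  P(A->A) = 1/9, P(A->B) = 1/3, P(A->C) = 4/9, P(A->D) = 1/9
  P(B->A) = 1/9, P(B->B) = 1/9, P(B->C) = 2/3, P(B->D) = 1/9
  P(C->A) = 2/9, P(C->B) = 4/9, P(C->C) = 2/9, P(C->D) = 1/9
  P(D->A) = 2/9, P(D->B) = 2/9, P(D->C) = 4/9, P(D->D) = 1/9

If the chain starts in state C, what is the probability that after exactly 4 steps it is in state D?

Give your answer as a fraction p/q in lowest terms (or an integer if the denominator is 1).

Computing P^4 by repeated multiplication:
P^1 =
  A: [1/9, 1/3, 4/9, 1/9]
  B: [1/9, 1/9, 2/3, 1/9]
  C: [2/9, 4/9, 2/9, 1/9]
  D: [2/9, 2/9, 4/9, 1/9]
P^2 =
  A: [14/81, 8/27, 34/81, 1/9]
  B: [16/81, 10/27, 26/81, 1/9]
  C: [4/27, 20/81, 40/81, 1/9]
  D: [14/81, 26/81, 32/81, 1/9]
P^3 =
  A: [124/729, 220/729, 304/729, 1/9]
  B: [116/729, 200/729, 332/729, 1/9]
  C: [130/729, 26/81, 284/729, 1/9]
  D: [122/729, 214/729, 104/243, 1/9]
P^4 =
  A: [1114/6561, 1970/6561, 916/2187, 1/9]
  B: [1142/6561, 2038/6561, 884/2187, 1/9]
  C: [1094/6561, 1922/6561, 2816/6561, 1/9]
  D: [374/2187, 1990/6561, 2720/6561, 1/9]

(P^4)[C -> D] = 1/9

Answer: 1/9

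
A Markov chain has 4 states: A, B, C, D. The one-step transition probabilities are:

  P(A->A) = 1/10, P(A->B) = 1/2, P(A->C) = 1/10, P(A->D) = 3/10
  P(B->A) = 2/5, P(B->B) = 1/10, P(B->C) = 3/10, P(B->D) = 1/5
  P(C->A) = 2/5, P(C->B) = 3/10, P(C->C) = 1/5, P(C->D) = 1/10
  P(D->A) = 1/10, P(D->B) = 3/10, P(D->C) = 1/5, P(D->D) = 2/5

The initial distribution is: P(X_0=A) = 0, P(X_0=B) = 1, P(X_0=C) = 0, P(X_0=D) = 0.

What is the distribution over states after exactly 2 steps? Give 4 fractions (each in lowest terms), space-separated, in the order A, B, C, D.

Answer: 11/50 9/25 17/100 1/4

Derivation:
Propagating the distribution step by step (d_{t+1} = d_t * P):
d_0 = (A=0, B=1, C=0, D=0)
  d_1[A] = 0*1/10 + 1*2/5 + 0*2/5 + 0*1/10 = 2/5
  d_1[B] = 0*1/2 + 1*1/10 + 0*3/10 + 0*3/10 = 1/10
  d_1[C] = 0*1/10 + 1*3/10 + 0*1/5 + 0*1/5 = 3/10
  d_1[D] = 0*3/10 + 1*1/5 + 0*1/10 + 0*2/5 = 1/5
d_1 = (A=2/5, B=1/10, C=3/10, D=1/5)
  d_2[A] = 2/5*1/10 + 1/10*2/5 + 3/10*2/5 + 1/5*1/10 = 11/50
  d_2[B] = 2/5*1/2 + 1/10*1/10 + 3/10*3/10 + 1/5*3/10 = 9/25
  d_2[C] = 2/5*1/10 + 1/10*3/10 + 3/10*1/5 + 1/5*1/5 = 17/100
  d_2[D] = 2/5*3/10 + 1/10*1/5 + 3/10*1/10 + 1/5*2/5 = 1/4
d_2 = (A=11/50, B=9/25, C=17/100, D=1/4)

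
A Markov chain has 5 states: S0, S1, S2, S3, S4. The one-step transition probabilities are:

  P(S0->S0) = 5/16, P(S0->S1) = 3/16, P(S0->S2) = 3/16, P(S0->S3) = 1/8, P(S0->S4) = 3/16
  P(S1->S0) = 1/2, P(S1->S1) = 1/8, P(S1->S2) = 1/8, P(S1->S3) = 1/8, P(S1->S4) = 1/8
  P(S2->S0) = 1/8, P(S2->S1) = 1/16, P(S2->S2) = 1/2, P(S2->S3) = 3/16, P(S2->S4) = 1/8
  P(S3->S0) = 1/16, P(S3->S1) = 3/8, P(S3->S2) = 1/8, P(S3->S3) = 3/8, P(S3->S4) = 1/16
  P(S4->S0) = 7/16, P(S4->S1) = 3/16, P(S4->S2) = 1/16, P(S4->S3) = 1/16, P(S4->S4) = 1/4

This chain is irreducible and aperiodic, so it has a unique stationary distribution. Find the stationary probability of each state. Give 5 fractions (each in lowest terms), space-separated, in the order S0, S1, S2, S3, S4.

Answer: 9260/32781 851/4683 6988/32781 1878/10927 706/4683

Derivation:
The stationary distribution satisfies pi = pi * P, i.e.:
  pi_S0 = 5/16*pi_S0 + 1/2*pi_S1 + 1/8*pi_S2 + 1/16*pi_S3 + 7/16*pi_S4
  pi_S1 = 3/16*pi_S0 + 1/8*pi_S1 + 1/16*pi_S2 + 3/8*pi_S3 + 3/16*pi_S4
  pi_S2 = 3/16*pi_S0 + 1/8*pi_S1 + 1/2*pi_S2 + 1/8*pi_S3 + 1/16*pi_S4
  pi_S3 = 1/8*pi_S0 + 1/8*pi_S1 + 3/16*pi_S2 + 3/8*pi_S3 + 1/16*pi_S4
  pi_S4 = 3/16*pi_S0 + 1/8*pi_S1 + 1/8*pi_S2 + 1/16*pi_S3 + 1/4*pi_S4
with normalization: pi_S0 + pi_S1 + pi_S2 + pi_S3 + pi_S4 = 1.

Using the first 4 balance equations plus normalization, the linear system A*pi = b is:
  [-11/16, 1/2, 1/8, 1/16, 7/16] . pi = 0
  [3/16, -7/8, 1/16, 3/8, 3/16] . pi = 0
  [3/16, 1/8, -1/2, 1/8, 1/16] . pi = 0
  [1/8, 1/8, 3/16, -5/8, 1/16] . pi = 0
  [1, 1, 1, 1, 1] . pi = 1

Solving yields:
  pi_S0 = 9260/32781
  pi_S1 = 851/4683
  pi_S2 = 6988/32781
  pi_S3 = 1878/10927
  pi_S4 = 706/4683

Verification (pi * P):
  9260/32781*5/16 + 851/4683*1/2 + 6988/32781*1/8 + 1878/10927*1/16 + 706/4683*7/16 = 9260/32781 = pi_S0  (ok)
  9260/32781*3/16 + 851/4683*1/8 + 6988/32781*1/16 + 1878/10927*3/8 + 706/4683*3/16 = 851/4683 = pi_S1  (ok)
  9260/32781*3/16 + 851/4683*1/8 + 6988/32781*1/2 + 1878/10927*1/8 + 706/4683*1/16 = 6988/32781 = pi_S2  (ok)
  9260/32781*1/8 + 851/4683*1/8 + 6988/32781*3/16 + 1878/10927*3/8 + 706/4683*1/16 = 1878/10927 = pi_S3  (ok)
  9260/32781*3/16 + 851/4683*1/8 + 6988/32781*1/8 + 1878/10927*1/16 + 706/4683*1/4 = 706/4683 = pi_S4  (ok)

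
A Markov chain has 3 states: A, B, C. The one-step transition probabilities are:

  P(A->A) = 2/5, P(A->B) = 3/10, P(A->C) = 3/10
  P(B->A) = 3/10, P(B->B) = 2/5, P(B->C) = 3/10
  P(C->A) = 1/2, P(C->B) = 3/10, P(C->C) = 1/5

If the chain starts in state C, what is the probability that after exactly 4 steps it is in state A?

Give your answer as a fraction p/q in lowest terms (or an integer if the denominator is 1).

Answer: 3939/10000

Derivation:
Computing P^4 by repeated multiplication:
P^1 =
  A: [2/5, 3/10, 3/10]
  B: [3/10, 2/5, 3/10]
  C: [1/2, 3/10, 1/5]
P^2 =
  A: [2/5, 33/100, 27/100]
  B: [39/100, 17/50, 27/100]
  C: [39/100, 33/100, 7/25]
P^3 =
  A: [197/500, 333/1000, 273/1000]
  B: [393/1000, 167/500, 273/1000]
  C: [79/200, 333/1000, 34/125]
P^4 =
  A: [197/500, 3333/10000, 2727/10000]
  B: [3939/10000, 1667/5000, 2727/10000]
  C: [3939/10000, 3333/10000, 341/1250]

(P^4)[C -> A] = 3939/10000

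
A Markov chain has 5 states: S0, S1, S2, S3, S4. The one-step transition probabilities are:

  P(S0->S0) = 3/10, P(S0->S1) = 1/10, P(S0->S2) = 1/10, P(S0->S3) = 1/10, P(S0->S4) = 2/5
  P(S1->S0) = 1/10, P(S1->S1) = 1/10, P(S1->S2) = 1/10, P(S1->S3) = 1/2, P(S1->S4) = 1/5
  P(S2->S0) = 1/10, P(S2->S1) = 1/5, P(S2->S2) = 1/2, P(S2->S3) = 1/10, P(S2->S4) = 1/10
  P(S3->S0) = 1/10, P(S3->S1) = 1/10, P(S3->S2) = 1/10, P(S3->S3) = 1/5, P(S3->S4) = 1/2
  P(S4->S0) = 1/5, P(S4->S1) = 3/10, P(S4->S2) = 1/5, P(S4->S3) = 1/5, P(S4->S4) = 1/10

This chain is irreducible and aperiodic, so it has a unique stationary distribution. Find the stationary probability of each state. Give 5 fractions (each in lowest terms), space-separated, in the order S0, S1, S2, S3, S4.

Answer: 579/3706 633/3706 386/1853 398/1853 463/1853

Derivation:
The stationary distribution satisfies pi = pi * P, i.e.:
  pi_S0 = 3/10*pi_S0 + 1/10*pi_S1 + 1/10*pi_S2 + 1/10*pi_S3 + 1/5*pi_S4
  pi_S1 = 1/10*pi_S0 + 1/10*pi_S1 + 1/5*pi_S2 + 1/10*pi_S3 + 3/10*pi_S4
  pi_S2 = 1/10*pi_S0 + 1/10*pi_S1 + 1/2*pi_S2 + 1/10*pi_S3 + 1/5*pi_S4
  pi_S3 = 1/10*pi_S0 + 1/2*pi_S1 + 1/10*pi_S2 + 1/5*pi_S3 + 1/5*pi_S4
  pi_S4 = 2/5*pi_S0 + 1/5*pi_S1 + 1/10*pi_S2 + 1/2*pi_S3 + 1/10*pi_S4
with normalization: pi_S0 + pi_S1 + pi_S2 + pi_S3 + pi_S4 = 1.

Using the first 4 balance equations plus normalization, the linear system A*pi = b is:
  [-7/10, 1/10, 1/10, 1/10, 1/5] . pi = 0
  [1/10, -9/10, 1/5, 1/10, 3/10] . pi = 0
  [1/10, 1/10, -1/2, 1/10, 1/5] . pi = 0
  [1/10, 1/2, 1/10, -4/5, 1/5] . pi = 0
  [1, 1, 1, 1, 1] . pi = 1

Solving yields:
  pi_S0 = 579/3706
  pi_S1 = 633/3706
  pi_S2 = 386/1853
  pi_S3 = 398/1853
  pi_S4 = 463/1853

Verification (pi * P):
  579/3706*3/10 + 633/3706*1/10 + 386/1853*1/10 + 398/1853*1/10 + 463/1853*1/5 = 579/3706 = pi_S0  (ok)
  579/3706*1/10 + 633/3706*1/10 + 386/1853*1/5 + 398/1853*1/10 + 463/1853*3/10 = 633/3706 = pi_S1  (ok)
  579/3706*1/10 + 633/3706*1/10 + 386/1853*1/2 + 398/1853*1/10 + 463/1853*1/5 = 386/1853 = pi_S2  (ok)
  579/3706*1/10 + 633/3706*1/2 + 386/1853*1/10 + 398/1853*1/5 + 463/1853*1/5 = 398/1853 = pi_S3  (ok)
  579/3706*2/5 + 633/3706*1/5 + 386/1853*1/10 + 398/1853*1/2 + 463/1853*1/10 = 463/1853 = pi_S4  (ok)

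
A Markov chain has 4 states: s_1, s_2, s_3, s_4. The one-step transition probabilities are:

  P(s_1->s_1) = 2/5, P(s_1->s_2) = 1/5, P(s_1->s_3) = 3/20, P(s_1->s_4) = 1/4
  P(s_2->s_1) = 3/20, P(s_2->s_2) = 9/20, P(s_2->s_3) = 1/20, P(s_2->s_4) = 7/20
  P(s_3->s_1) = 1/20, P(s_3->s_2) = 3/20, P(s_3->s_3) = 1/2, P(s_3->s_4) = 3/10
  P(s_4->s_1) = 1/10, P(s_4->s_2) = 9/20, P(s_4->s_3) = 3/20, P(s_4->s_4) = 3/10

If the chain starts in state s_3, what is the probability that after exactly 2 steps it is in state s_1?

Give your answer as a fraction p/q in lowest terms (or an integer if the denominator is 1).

Computing P^2 by repeated multiplication:
P^1 =
  s_1: [2/5, 1/5, 3/20, 1/4]
  s_2: [3/20, 9/20, 1/20, 7/20]
  s_3: [1/20, 3/20, 1/2, 3/10]
  s_4: [1/10, 9/20, 3/20, 3/10]
P^2 =
  s_1: [89/400, 61/200, 73/400, 29/100]
  s_2: [33/200, 159/400, 49/400, 63/200]
  s_3: [39/400, 23/80, 31/100, 61/200]
  s_4: [29/200, 19/50, 63/400, 127/400]

(P^2)[s_3 -> s_1] = 39/400

Answer: 39/400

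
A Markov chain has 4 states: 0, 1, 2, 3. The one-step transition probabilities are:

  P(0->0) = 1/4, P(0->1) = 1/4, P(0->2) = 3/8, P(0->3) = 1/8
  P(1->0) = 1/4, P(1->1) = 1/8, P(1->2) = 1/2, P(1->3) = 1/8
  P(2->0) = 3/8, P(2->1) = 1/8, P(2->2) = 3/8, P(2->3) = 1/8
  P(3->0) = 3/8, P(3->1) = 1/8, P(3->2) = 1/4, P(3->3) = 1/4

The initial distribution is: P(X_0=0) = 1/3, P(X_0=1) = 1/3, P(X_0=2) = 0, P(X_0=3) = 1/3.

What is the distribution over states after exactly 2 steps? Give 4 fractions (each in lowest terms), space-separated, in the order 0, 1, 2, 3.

Propagating the distribution step by step (d_{t+1} = d_t * P):
d_0 = (0=1/3, 1=1/3, 2=0, 3=1/3)
  d_1[0] = 1/3*1/4 + 1/3*1/4 + 0*3/8 + 1/3*3/8 = 7/24
  d_1[1] = 1/3*1/4 + 1/3*1/8 + 0*1/8 + 1/3*1/8 = 1/6
  d_1[2] = 1/3*3/8 + 1/3*1/2 + 0*3/8 + 1/3*1/4 = 3/8
  d_1[3] = 1/3*1/8 + 1/3*1/8 + 0*1/8 + 1/3*1/4 = 1/6
d_1 = (0=7/24, 1=1/6, 2=3/8, 3=1/6)
  d_2[0] = 7/24*1/4 + 1/6*1/4 + 3/8*3/8 + 1/6*3/8 = 61/192
  d_2[1] = 7/24*1/4 + 1/6*1/8 + 3/8*1/8 + 1/6*1/8 = 31/192
  d_2[2] = 7/24*3/8 + 1/6*1/2 + 3/8*3/8 + 1/6*1/4 = 3/8
  d_2[3] = 7/24*1/8 + 1/6*1/8 + 3/8*1/8 + 1/6*1/4 = 7/48
d_2 = (0=61/192, 1=31/192, 2=3/8, 3=7/48)

Answer: 61/192 31/192 3/8 7/48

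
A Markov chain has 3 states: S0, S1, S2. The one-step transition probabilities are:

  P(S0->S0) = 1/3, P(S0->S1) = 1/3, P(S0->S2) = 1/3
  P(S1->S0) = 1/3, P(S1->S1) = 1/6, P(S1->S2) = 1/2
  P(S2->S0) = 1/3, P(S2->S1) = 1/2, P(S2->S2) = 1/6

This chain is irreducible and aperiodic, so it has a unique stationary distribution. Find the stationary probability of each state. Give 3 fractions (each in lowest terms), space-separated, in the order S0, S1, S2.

The stationary distribution satisfies pi = pi * P, i.e.:
  pi_S0 = 1/3*pi_S0 + 1/3*pi_S1 + 1/3*pi_S2
  pi_S1 = 1/3*pi_S0 + 1/6*pi_S1 + 1/2*pi_S2
  pi_S2 = 1/3*pi_S0 + 1/2*pi_S1 + 1/6*pi_S2
with normalization: pi_S0 + pi_S1 + pi_S2 = 1.

Using the first 2 balance equations plus normalization, the linear system A*pi = b is:
  [-2/3, 1/3, 1/3] . pi = 0
  [1/3, -5/6, 1/2] . pi = 0
  [1, 1, 1] . pi = 1

Solving yields:
  pi_S0 = 1/3
  pi_S1 = 1/3
  pi_S2 = 1/3

Verification (pi * P):
  1/3*1/3 + 1/3*1/3 + 1/3*1/3 = 1/3 = pi_S0  (ok)
  1/3*1/3 + 1/3*1/6 + 1/3*1/2 = 1/3 = pi_S1  (ok)
  1/3*1/3 + 1/3*1/2 + 1/3*1/6 = 1/3 = pi_S2  (ok)

Answer: 1/3 1/3 1/3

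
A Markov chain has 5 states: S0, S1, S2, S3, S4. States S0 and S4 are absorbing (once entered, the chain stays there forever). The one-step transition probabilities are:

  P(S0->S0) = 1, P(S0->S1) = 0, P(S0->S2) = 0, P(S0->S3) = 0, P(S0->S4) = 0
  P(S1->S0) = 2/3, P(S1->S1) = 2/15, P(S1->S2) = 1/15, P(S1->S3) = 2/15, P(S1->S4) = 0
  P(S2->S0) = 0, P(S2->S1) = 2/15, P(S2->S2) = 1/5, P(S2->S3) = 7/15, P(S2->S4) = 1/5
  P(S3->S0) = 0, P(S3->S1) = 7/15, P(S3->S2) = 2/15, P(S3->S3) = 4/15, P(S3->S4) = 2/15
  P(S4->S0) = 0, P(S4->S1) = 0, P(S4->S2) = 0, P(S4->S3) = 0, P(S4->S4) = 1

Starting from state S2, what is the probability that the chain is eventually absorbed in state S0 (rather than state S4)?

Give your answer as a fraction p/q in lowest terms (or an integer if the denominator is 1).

Answer: 710/1287

Derivation:
Let a_i = P(absorbed in S0 | start in state i).
Boundary conditions: a_S0 = 1, a_S4 = 0.
For each transient state i, a_i = sum_j P(i->j) * a_j:
  a_S1 = 2/3*a_S0 + 2/15*a_S1 + 1/15*a_S2 + 2/15*a_S3 + 0*a_S4
  a_S2 = 0*a_S0 + 2/15*a_S1 + 1/5*a_S2 + 7/15*a_S3 + 1/5*a_S4
  a_S3 = 0*a_S0 + 7/15*a_S1 + 2/15*a_S2 + 4/15*a_S3 + 2/15*a_S4

Substituting a_S0 = 1 and a_S4 = 0, rearrange to (I - Q) a = r where r[i] = P(i -> S0):
  [13/15, -1/15, -2/15] . (a_S1, a_S2, a_S3) = 2/3
  [-2/15, 4/5, -7/15] . (a_S1, a_S2, a_S3) = 0
  [-7/15, -2/15, 11/15] . (a_S1, a_S2, a_S3) = 0

Solving yields:
  a_S1 = 1180/1287
  a_S2 = 710/1287
  a_S3 = 80/117

Starting state is S2, so the absorption probability is a_S2 = 710/1287.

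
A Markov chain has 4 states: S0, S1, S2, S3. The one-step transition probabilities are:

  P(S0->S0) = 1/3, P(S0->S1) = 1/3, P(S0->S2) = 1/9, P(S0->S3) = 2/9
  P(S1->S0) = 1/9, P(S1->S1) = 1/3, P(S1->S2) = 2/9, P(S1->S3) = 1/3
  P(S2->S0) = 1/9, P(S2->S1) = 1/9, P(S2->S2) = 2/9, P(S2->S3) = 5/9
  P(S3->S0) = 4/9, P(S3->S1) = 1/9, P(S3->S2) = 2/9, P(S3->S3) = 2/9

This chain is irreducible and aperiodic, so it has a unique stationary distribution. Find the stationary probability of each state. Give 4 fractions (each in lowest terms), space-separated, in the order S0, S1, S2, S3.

Answer: 61/221 49/221 127/663 206/663

Derivation:
The stationary distribution satisfies pi = pi * P, i.e.:
  pi_S0 = 1/3*pi_S0 + 1/9*pi_S1 + 1/9*pi_S2 + 4/9*pi_S3
  pi_S1 = 1/3*pi_S0 + 1/3*pi_S1 + 1/9*pi_S2 + 1/9*pi_S3
  pi_S2 = 1/9*pi_S0 + 2/9*pi_S1 + 2/9*pi_S2 + 2/9*pi_S3
  pi_S3 = 2/9*pi_S0 + 1/3*pi_S1 + 5/9*pi_S2 + 2/9*pi_S3
with normalization: pi_S0 + pi_S1 + pi_S2 + pi_S3 = 1.

Using the first 3 balance equations plus normalization, the linear system A*pi = b is:
  [-2/3, 1/9, 1/9, 4/9] . pi = 0
  [1/3, -2/3, 1/9, 1/9] . pi = 0
  [1/9, 2/9, -7/9, 2/9] . pi = 0
  [1, 1, 1, 1] . pi = 1

Solving yields:
  pi_S0 = 61/221
  pi_S1 = 49/221
  pi_S2 = 127/663
  pi_S3 = 206/663

Verification (pi * P):
  61/221*1/3 + 49/221*1/9 + 127/663*1/9 + 206/663*4/9 = 61/221 = pi_S0  (ok)
  61/221*1/3 + 49/221*1/3 + 127/663*1/9 + 206/663*1/9 = 49/221 = pi_S1  (ok)
  61/221*1/9 + 49/221*2/9 + 127/663*2/9 + 206/663*2/9 = 127/663 = pi_S2  (ok)
  61/221*2/9 + 49/221*1/3 + 127/663*5/9 + 206/663*2/9 = 206/663 = pi_S3  (ok)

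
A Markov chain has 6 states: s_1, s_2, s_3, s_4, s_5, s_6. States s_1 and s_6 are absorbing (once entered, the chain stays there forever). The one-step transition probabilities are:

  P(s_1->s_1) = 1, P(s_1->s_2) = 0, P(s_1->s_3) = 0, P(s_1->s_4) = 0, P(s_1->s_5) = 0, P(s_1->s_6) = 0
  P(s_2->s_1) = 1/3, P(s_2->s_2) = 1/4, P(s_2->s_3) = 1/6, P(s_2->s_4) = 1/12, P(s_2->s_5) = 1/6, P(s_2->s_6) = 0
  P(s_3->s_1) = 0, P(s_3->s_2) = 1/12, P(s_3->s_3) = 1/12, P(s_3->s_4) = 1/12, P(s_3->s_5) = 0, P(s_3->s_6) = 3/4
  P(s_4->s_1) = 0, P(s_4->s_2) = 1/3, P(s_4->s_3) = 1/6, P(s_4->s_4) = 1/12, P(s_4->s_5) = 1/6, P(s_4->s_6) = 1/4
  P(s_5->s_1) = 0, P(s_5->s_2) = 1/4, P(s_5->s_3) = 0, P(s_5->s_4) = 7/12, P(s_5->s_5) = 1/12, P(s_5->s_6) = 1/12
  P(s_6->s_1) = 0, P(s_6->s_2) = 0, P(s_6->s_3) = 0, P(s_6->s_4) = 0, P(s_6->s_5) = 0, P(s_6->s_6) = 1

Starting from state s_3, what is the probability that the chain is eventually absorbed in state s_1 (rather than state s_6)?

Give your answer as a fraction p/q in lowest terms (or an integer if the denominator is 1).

Answer: 628/8151

Derivation:
Let a_i = P(absorbed in s_1 | start in state i).
Boundary conditions: a_s_1 = 1, a_s_6 = 0.
For each transient state i, a_i = sum_j P(i->j) * a_j:
  a_s_2 = 1/3*a_s_1 + 1/4*a_s_2 + 1/6*a_s_3 + 1/12*a_s_4 + 1/6*a_s_5 + 0*a_s_6
  a_s_3 = 0*a_s_1 + 1/12*a_s_2 + 1/12*a_s_3 + 1/12*a_s_4 + 0*a_s_5 + 3/4*a_s_6
  a_s_4 = 0*a_s_1 + 1/3*a_s_2 + 1/6*a_s_3 + 1/12*a_s_4 + 1/6*a_s_5 + 1/4*a_s_6
  a_s_5 = 0*a_s_1 + 1/4*a_s_2 + 0*a_s_3 + 7/12*a_s_4 + 1/12*a_s_5 + 1/12*a_s_6

Substituting a_s_1 = 1 and a_s_6 = 0, rearrange to (I - Q) a = r where r[i] = P(i -> s_1):
  [3/4, -1/6, -1/12, -1/6] . (a_s_2, a_s_3, a_s_4, a_s_5) = 1/3
  [-1/12, 11/12, -1/12, 0] . (a_s_2, a_s_3, a_s_4, a_s_5) = 0
  [-1/3, -1/6, 11/12, -1/6] . (a_s_2, a_s_3, a_s_4, a_s_5) = 0
  [-1/4, 0, -7/12, 11/12] . (a_s_2, a_s_3, a_s_4, a_s_5) = 0

Solving yields:
  a_s_2 = 140/247
  a_s_3 = 628/8151
  a_s_4 = 16/57
  a_s_5 = 2716/8151

Starting state is s_3, so the absorption probability is a_s_3 = 628/8151.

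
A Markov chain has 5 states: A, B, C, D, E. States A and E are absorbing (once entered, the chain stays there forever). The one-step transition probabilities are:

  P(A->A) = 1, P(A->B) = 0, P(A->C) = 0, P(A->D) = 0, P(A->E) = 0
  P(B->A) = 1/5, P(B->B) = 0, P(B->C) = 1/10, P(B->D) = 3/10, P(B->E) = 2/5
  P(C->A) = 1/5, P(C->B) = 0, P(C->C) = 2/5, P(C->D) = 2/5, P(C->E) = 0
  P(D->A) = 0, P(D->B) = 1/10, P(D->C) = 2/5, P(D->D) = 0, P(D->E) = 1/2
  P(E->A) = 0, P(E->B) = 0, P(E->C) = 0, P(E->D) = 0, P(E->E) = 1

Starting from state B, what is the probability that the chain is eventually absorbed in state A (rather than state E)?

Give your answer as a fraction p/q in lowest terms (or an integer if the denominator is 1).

Let a_i = P(absorbed in A | start in state i).
Boundary conditions: a_A = 1, a_E = 0.
For each transient state i, a_i = sum_j P(i->j) * a_j:
  a_B = 1/5*a_A + 0*a_B + 1/10*a_C + 3/10*a_D + 2/5*a_E
  a_C = 1/5*a_A + 0*a_B + 2/5*a_C + 2/5*a_D + 0*a_E
  a_D = 0*a_A + 1/10*a_B + 2/5*a_C + 0*a_D + 1/2*a_E

Substituting a_A = 1 and a_E = 0, rearrange to (I - Q) a = r where r[i] = P(i -> A):
  [1, -1/10, -3/10] . (a_B, a_C, a_D) = 1/5
  [0, 3/5, -2/5] . (a_B, a_C, a_D) = 1/5
  [-1/10, -2/5, 1] . (a_B, a_C, a_D) = 0

Solving yields:
  a_B = 6/19
  a_C = 101/209
  a_D = 47/209

Starting state is B, so the absorption probability is a_B = 6/19.

Answer: 6/19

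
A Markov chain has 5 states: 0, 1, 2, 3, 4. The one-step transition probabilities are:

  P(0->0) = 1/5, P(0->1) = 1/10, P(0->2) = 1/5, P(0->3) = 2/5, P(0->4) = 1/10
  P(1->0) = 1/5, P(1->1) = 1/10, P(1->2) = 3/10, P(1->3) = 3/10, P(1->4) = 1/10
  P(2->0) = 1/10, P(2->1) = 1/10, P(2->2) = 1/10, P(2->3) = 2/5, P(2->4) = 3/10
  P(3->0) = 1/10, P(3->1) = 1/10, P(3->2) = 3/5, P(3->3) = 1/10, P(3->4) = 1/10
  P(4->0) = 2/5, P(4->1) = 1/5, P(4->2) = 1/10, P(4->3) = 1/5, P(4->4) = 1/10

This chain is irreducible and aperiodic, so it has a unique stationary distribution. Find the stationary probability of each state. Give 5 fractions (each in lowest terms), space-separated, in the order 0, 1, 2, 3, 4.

Answer: 2585/14702 1699/14702 4089/14702 4041/14702 1144/7351

Derivation:
The stationary distribution satisfies pi = pi * P, i.e.:
  pi_0 = 1/5*pi_0 + 1/5*pi_1 + 1/10*pi_2 + 1/10*pi_3 + 2/5*pi_4
  pi_1 = 1/10*pi_0 + 1/10*pi_1 + 1/10*pi_2 + 1/10*pi_3 + 1/5*pi_4
  pi_2 = 1/5*pi_0 + 3/10*pi_1 + 1/10*pi_2 + 3/5*pi_3 + 1/10*pi_4
  pi_3 = 2/5*pi_0 + 3/10*pi_1 + 2/5*pi_2 + 1/10*pi_3 + 1/5*pi_4
  pi_4 = 1/10*pi_0 + 1/10*pi_1 + 3/10*pi_2 + 1/10*pi_3 + 1/10*pi_4
with normalization: pi_0 + pi_1 + pi_2 + pi_3 + pi_4 = 1.

Using the first 4 balance equations plus normalization, the linear system A*pi = b is:
  [-4/5, 1/5, 1/10, 1/10, 2/5] . pi = 0
  [1/10, -9/10, 1/10, 1/10, 1/5] . pi = 0
  [1/5, 3/10, -9/10, 3/5, 1/10] . pi = 0
  [2/5, 3/10, 2/5, -9/10, 1/5] . pi = 0
  [1, 1, 1, 1, 1] . pi = 1

Solving yields:
  pi_0 = 2585/14702
  pi_1 = 1699/14702
  pi_2 = 4089/14702
  pi_3 = 4041/14702
  pi_4 = 1144/7351

Verification (pi * P):
  2585/14702*1/5 + 1699/14702*1/5 + 4089/14702*1/10 + 4041/14702*1/10 + 1144/7351*2/5 = 2585/14702 = pi_0  (ok)
  2585/14702*1/10 + 1699/14702*1/10 + 4089/14702*1/10 + 4041/14702*1/10 + 1144/7351*1/5 = 1699/14702 = pi_1  (ok)
  2585/14702*1/5 + 1699/14702*3/10 + 4089/14702*1/10 + 4041/14702*3/5 + 1144/7351*1/10 = 4089/14702 = pi_2  (ok)
  2585/14702*2/5 + 1699/14702*3/10 + 4089/14702*2/5 + 4041/14702*1/10 + 1144/7351*1/5 = 4041/14702 = pi_3  (ok)
  2585/14702*1/10 + 1699/14702*1/10 + 4089/14702*3/10 + 4041/14702*1/10 + 1144/7351*1/10 = 1144/7351 = pi_4  (ok)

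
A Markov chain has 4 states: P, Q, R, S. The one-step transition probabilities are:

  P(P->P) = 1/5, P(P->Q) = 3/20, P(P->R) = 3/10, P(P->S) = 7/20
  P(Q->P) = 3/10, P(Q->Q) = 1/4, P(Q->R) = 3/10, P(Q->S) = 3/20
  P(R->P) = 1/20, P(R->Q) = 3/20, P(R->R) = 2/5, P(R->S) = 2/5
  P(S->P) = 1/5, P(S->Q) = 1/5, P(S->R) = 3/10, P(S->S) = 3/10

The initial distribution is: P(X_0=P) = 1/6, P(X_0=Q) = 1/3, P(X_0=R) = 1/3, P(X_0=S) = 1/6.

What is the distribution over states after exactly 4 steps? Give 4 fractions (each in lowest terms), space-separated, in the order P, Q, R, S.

Answer: 5389/32000 176753/960000 1/3 301577/960000

Derivation:
Propagating the distribution step by step (d_{t+1} = d_t * P):
d_0 = (P=1/6, Q=1/3, R=1/3, S=1/6)
  d_1[P] = 1/6*1/5 + 1/3*3/10 + 1/3*1/20 + 1/6*1/5 = 11/60
  d_1[Q] = 1/6*3/20 + 1/3*1/4 + 1/3*3/20 + 1/6*1/5 = 23/120
  d_1[R] = 1/6*3/10 + 1/3*3/10 + 1/3*2/5 + 1/6*3/10 = 1/3
  d_1[S] = 1/6*7/20 + 1/3*3/20 + 1/3*2/5 + 1/6*3/10 = 7/24
d_1 = (P=11/60, Q=23/120, R=1/3, S=7/24)
  d_2[P] = 11/60*1/5 + 23/120*3/10 + 1/3*1/20 + 7/24*1/5 = 203/1200
  d_2[Q] = 11/60*3/20 + 23/120*1/4 + 1/3*3/20 + 7/24*1/5 = 147/800
  d_2[R] = 11/60*3/10 + 23/120*3/10 + 1/3*2/5 + 7/24*3/10 = 1/3
  d_2[S] = 11/60*7/20 + 23/120*3/20 + 1/3*2/5 + 7/24*3/10 = 251/800
d_2 = (P=203/1200, Q=147/800, R=1/3, S=251/800)
  d_3[P] = 203/1200*1/5 + 147/800*3/10 + 1/3*1/20 + 251/800*1/5 = 1347/8000
  d_3[Q] = 203/1200*3/20 + 147/800*1/4 + 1/3*3/20 + 251/800*1/5 = 589/3200
  d_3[R] = 203/1200*3/10 + 147/800*3/10 + 1/3*2/5 + 251/800*3/10 = 1/3
  d_3[S] = 203/1200*7/20 + 147/800*3/20 + 1/3*2/5 + 251/800*3/10 = 15083/48000
d_3 = (P=1347/8000, Q=589/3200, R=1/3, S=15083/48000)
  d_4[P] = 1347/8000*1/5 + 589/3200*3/10 + 1/3*1/20 + 15083/48000*1/5 = 5389/32000
  d_4[Q] = 1347/8000*3/20 + 589/3200*1/4 + 1/3*3/20 + 15083/48000*1/5 = 176753/960000
  d_4[R] = 1347/8000*3/10 + 589/3200*3/10 + 1/3*2/5 + 15083/48000*3/10 = 1/3
  d_4[S] = 1347/8000*7/20 + 589/3200*3/20 + 1/3*2/5 + 15083/48000*3/10 = 301577/960000
d_4 = (P=5389/32000, Q=176753/960000, R=1/3, S=301577/960000)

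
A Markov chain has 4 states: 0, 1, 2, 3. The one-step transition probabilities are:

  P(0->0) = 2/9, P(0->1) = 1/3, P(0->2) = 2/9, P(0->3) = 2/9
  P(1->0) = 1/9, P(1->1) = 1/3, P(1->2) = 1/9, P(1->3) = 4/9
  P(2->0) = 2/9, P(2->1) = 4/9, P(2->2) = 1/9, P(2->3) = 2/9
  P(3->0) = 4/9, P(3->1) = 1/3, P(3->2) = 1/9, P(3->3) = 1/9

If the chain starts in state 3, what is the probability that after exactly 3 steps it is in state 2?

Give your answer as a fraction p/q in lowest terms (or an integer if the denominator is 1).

Computing P^3 by repeated multiplication:
P^1 =
  0: [2/9, 1/3, 2/9, 2/9]
  1: [1/9, 1/3, 1/9, 4/9]
  2: [2/9, 4/9, 1/9, 2/9]
  3: [4/9, 1/3, 1/9, 1/9]
P^2 =
  0: [19/81, 29/81, 11/81, 22/81]
  1: [23/81, 28/81, 10/81, 20/81]
  2: [2/9, 28/81, 11/81, 8/27]
  3: [17/81, 28/81, 13/81, 23/81]
P^3 =
  0: [59/243, 254/729, 100/729, 22/81]
  1: [58/243, 253/729, 104/729, 22/81]
  2: [182/729, 254/729, 11/81, 194/729]
  3: [20/81, 256/729, 98/729, 65/243]

(P^3)[3 -> 2] = 98/729

Answer: 98/729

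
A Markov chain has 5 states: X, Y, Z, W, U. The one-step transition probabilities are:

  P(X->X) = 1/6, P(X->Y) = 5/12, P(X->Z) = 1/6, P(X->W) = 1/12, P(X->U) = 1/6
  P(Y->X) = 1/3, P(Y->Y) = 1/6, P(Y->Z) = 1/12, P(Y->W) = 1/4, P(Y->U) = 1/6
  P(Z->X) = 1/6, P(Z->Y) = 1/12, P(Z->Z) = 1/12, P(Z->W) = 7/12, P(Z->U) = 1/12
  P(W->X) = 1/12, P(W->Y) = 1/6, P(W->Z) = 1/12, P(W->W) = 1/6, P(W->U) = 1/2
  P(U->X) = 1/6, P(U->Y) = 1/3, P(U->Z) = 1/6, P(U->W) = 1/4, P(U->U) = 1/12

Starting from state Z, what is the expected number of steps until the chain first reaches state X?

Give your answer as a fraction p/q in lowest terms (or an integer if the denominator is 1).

Let h_i = expected steps to first reach X from state i.
Boundary: h_X = 0.
First-step equations for the other states:
  h_Y = 1 + 1/3*h_X + 1/6*h_Y + 1/12*h_Z + 1/4*h_W + 1/6*h_U
  h_Z = 1 + 1/6*h_X + 1/12*h_Y + 1/12*h_Z + 7/12*h_W + 1/12*h_U
  h_W = 1 + 1/12*h_X + 1/6*h_Y + 1/12*h_Z + 1/6*h_W + 1/2*h_U
  h_U = 1 + 1/6*h_X + 1/3*h_Y + 1/6*h_Z + 1/4*h_W + 1/12*h_U

Substituting h_X = 0 and rearranging gives the linear system (I - Q) h = 1:
  [5/6, -1/12, -1/4, -1/6] . (h_Y, h_Z, h_W, h_U) = 1
  [-1/12, 11/12, -7/12, -1/12] . (h_Y, h_Z, h_W, h_U) = 1
  [-1/6, -1/12, 5/6, -1/2] . (h_Y, h_Z, h_W, h_U) = 1
  [-1/3, -1/6, -1/4, 11/12] . (h_Y, h_Z, h_W, h_U) = 1

Solving yields:
  h_Y = 108/23
  h_Z = 404/69
  h_W = 416/69
  h_U = 380/69

Starting state is Z, so the expected hitting time is h_Z = 404/69.

Answer: 404/69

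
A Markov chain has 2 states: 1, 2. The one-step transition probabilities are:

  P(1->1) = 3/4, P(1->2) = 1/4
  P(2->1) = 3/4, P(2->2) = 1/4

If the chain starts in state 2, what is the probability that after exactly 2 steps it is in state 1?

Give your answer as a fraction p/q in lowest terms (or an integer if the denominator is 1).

Answer: 3/4

Derivation:
Computing P^2 by repeated multiplication:
P^1 =
  1: [3/4, 1/4]
  2: [3/4, 1/4]
P^2 =
  1: [3/4, 1/4]
  2: [3/4, 1/4]

(P^2)[2 -> 1] = 3/4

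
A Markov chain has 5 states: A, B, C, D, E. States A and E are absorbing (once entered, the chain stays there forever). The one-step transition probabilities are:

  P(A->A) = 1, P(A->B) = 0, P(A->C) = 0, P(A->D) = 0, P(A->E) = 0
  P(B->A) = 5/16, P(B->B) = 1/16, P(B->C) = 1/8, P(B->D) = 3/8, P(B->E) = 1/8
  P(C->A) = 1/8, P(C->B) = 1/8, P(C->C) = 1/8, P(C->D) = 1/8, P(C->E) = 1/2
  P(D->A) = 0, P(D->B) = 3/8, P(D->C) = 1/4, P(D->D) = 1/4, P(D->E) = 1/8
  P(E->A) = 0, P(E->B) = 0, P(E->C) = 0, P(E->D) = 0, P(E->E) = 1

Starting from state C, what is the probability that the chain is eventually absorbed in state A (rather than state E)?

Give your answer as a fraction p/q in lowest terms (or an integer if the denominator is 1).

Let a_i = P(absorbed in A | start in state i).
Boundary conditions: a_A = 1, a_E = 0.
For each transient state i, a_i = sum_j P(i->j) * a_j:
  a_B = 5/16*a_A + 1/16*a_B + 1/8*a_C + 3/8*a_D + 1/8*a_E
  a_C = 1/8*a_A + 1/8*a_B + 1/8*a_C + 1/8*a_D + 1/2*a_E
  a_D = 0*a_A + 3/8*a_B + 1/4*a_C + 1/4*a_D + 1/8*a_E

Substituting a_A = 1 and a_E = 0, rearrange to (I - Q) a = r where r[i] = P(i -> A):
  [15/16, -1/8, -3/8] . (a_B, a_C, a_D) = 5/16
  [-1/8, 7/8, -1/8] . (a_B, a_C, a_D) = 1/8
  [-3/8, -1/4, 3/4] . (a_B, a_C, a_D) = 0

Solving yields:
  a_B = 56/111
  a_C = 39/148
  a_D = 151/444

Starting state is C, so the absorption probability is a_C = 39/148.

Answer: 39/148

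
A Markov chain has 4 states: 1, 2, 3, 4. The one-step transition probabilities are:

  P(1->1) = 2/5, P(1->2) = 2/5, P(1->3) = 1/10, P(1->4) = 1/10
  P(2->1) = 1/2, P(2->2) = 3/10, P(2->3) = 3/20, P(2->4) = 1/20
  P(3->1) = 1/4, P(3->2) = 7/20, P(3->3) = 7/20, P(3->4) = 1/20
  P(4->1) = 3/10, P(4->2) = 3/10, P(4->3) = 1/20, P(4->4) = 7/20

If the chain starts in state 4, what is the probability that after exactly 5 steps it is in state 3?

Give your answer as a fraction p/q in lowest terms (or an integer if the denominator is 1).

Computing P^5 by repeated multiplication:
P^1 =
  1: [2/5, 2/5, 1/10, 1/10]
  2: [1/2, 3/10, 3/20, 1/20]
  3: [1/4, 7/20, 7/20, 1/20]
  4: [3/10, 3/10, 1/20, 7/20]
P^2 =
  1: [83/200, 69/200, 7/50, 1/10]
  2: [161/400, 143/400, 3/20, 9/100]
  3: [151/400, 137/400, 81/400, 31/400]
  4: [31/80, 133/400, 11/100, 17/100]
P^3 =
  1: [807/2000, 697/2000, 589/4000, 403/4000]
  2: [1617/4000, 1391/4000, 1207/8000, 777/8000]
  3: [3169/8000, 2783/8000, 1311/8000, 737/8000]
  4: [1599/4000, 1377/4000, 217/1600, 963/8000]
P^4 =
  1: [6443/16000, 27817/80000, 373/2500, 251/2500]
  2: [64389/160000, 2227/6400, 601/4000, 1987/20000]
  3: [64159/160000, 55649/160000, 24601/160000, 15591/160000]
  4: [64327/160000, 55481/160000, 1451/10000, 1061/10000]
P^5 =
  1: [321881/800000, 278183/800000, 47893/320000, 160407/1600000]
  2: [643719/1600000, 556409/1600000, 479979/3200000, 63953/640000]
  3: [1286313/3200000, 1112919/3200000, 483063/3200000, 63541/640000]
  4: [643681/1600000, 111187/320000, 94917/640000, 326183/3200000]

(P^5)[4 -> 3] = 94917/640000

Answer: 94917/640000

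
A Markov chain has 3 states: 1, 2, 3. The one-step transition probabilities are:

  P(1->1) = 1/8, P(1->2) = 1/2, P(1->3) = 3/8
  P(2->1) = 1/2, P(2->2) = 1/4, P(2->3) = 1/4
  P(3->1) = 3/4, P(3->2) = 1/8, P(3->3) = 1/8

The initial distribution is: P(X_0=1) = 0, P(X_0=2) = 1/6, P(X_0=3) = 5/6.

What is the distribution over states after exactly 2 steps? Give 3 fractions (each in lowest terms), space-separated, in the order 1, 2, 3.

Propagating the distribution step by step (d_{t+1} = d_t * P):
d_0 = (1=0, 2=1/6, 3=5/6)
  d_1[1] = 0*1/8 + 1/6*1/2 + 5/6*3/4 = 17/24
  d_1[2] = 0*1/2 + 1/6*1/4 + 5/6*1/8 = 7/48
  d_1[3] = 0*3/8 + 1/6*1/4 + 5/6*1/8 = 7/48
d_1 = (1=17/24, 2=7/48, 3=7/48)
  d_2[1] = 17/24*1/8 + 7/48*1/2 + 7/48*3/4 = 13/48
  d_2[2] = 17/24*1/2 + 7/48*1/4 + 7/48*1/8 = 157/384
  d_2[3] = 17/24*3/8 + 7/48*1/4 + 7/48*1/8 = 41/128
d_2 = (1=13/48, 2=157/384, 3=41/128)

Answer: 13/48 157/384 41/128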